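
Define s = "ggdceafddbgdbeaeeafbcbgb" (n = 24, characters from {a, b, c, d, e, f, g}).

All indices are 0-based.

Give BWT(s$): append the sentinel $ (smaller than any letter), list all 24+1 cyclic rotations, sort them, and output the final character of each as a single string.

rank  rotation                   last
    0  $ggdceafddbgdbeaeeafbcbgb  b
    1  aeeafbcbgb$ggdceafddbgdbe  e
    2  afbcbgb$ggdceafddbgdbeaee  e
    3  afddbgdbeaeeafbcbgb$ggdce  e
    4  b$ggdceafddbgdbeaeeafbcbg  g
    5  bcbgb$ggdceafddbgdbeaeeaf  f
    6  beaeeafbcbgb$ggdceafddbgd  d
    7  bgb$ggdceafddbgdbeaeeafbc  c
    8  bgdbeaeeafbcbgb$ggdceafdd  d
    9  cbgb$ggdceafddbgdbeaeeafb  b
   10  ceafddbgdbeaeeafbcbgb$ggd  d
   11  dbeaeeafbcbgb$ggdceafddbg  g
   12  dbgdbeaeeafbcbgb$ggdceafd  d
   13  dceafddbgdbeaeeafbcbgb$gg  g
   14  ddbgdbeaeeafbcbgb$ggdceaf  f
   15  eaeeafbcbgb$ggdceafddbgdb  b
   16  eafbcbgb$ggdceafddbgdbeae  e
   17  eafddbgdbeaeeafbcbgb$ggdc  c
   18  eeafbcbgb$ggdceafddbgdbea  a
   19  fbcbgb$ggdceafddbgdbeaeea  a
   20  fddbgdbeaeeafbcbgb$ggdcea  a
   21  gb$ggdceafddbgdbeaeeafbcb  b
   22  gdbeaeeafbcbgb$ggdceafddb  b
   23  gdceafddbgdbeaeeafbcbgb$g  g
   24  ggdceafddbgdbeaeeafbcbgb$  $

beeegfdcdbdgdgfbecaaabbg$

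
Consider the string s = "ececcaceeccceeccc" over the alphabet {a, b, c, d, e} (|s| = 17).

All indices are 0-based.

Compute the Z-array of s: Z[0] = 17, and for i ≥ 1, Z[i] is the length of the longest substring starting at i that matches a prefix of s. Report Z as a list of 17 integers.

[17, 0, 2, 0, 0, 0, 0, 1, 2, 0, 0, 0, 1, 2, 0, 0, 0]

Z[0]=17
i=1: outside box; Z[1]=0
i=2: outside box; Z[2]=2 scan→box=[2,4)
i=3: min(r-i=1, Z[1]=0)=0; Z[3]=0
i=4: outside box; Z[4]=0
i=5: outside box; Z[5]=0
i=6: outside box; Z[6]=0
i=7: outside box; Z[7]=1 scan→box=[7,8)
i=8: outside box; Z[8]=2 scan→box=[8,10)
i=9: min(r-i=1, Z[1]=0)=0; Z[9]=0
i=10: outside box; Z[10]=0
i=11: outside box; Z[11]=0
i=12: outside box; Z[12]=1 scan→box=[12,13)
i=13: outside box; Z[13]=2 scan→box=[13,15)
i=14: min(r-i=1, Z[1]=0)=0; Z[14]=0
i=15: outside box; Z[15]=0
i=16: outside box; Z[16]=0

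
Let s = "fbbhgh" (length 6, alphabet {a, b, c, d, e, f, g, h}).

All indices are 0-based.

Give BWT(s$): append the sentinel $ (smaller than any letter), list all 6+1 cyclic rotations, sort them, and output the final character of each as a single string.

rank  rotation last
    0  $fbbhgh  h
    1  bbhgh$f  f
    2  bhgh$fb  b
    3  fbbhgh$  $
    4  gh$fbbh  h
    5  h$fbbhg  g
    6  hgh$fbb  b

hfb$hgb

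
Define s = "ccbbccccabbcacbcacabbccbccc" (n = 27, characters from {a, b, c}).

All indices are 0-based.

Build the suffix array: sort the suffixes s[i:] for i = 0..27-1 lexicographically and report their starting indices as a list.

[8, 18, 16, 12, 9, 19, 2, 14, 10, 20, 23, 3, 26, 7, 17, 15, 11, 1, 13, 22, 25, 6, 0, 21, 24, 5, 4]

sorted suffixes:
  #0 SA[0]=8  'abbcacbcacabbccbccc'
  #1 SA[1]=18  'abbccbccc'
  #2 SA[2]=16  'acabbccbccc'
  #3 SA[3]=12  'acbcacabbccbccc'
  #4 SA[4]=9  'bbcacbcacabbccbccc'
  #5 SA[5]=19  'bbccbccc'
  #6 SA[6]=2  'bbccccabbcacbcacabbccbccc'
  #7 SA[7]=14  'bcacabbccbccc'
  #8 SA[8]=10  'bcacbcacabbccbccc'
  #9 SA[9]=20  'bccbccc'
  #10 SA[10]=23  'bccc'
  #11 SA[11]=3  'bccccabbcacbcacabbccbccc'
  #12 SA[12]=26  'c'
  #13 SA[13]=7  'cabbcacbcacabbccbccc'
  #14 SA[14]=17  'cabbccbccc'
  #15 SA[15]=15  'cacabbccbccc'
  #16 SA[16]=11  'cacbcacabbccbccc'
  #17 SA[17]=1  'cbbccccabbcacbcacabbccbccc'
  #18 SA[18]=13  'cbcacabbccbccc'
  #19 SA[19]=22  'cbccc'
  #20 SA[20]=25  'cc'
  #21 SA[21]=6  'ccabbcacbcacabbccbccc'
  #22 SA[22]=0  'ccbbccccabbcacbcacabbccbccc'
  #23 SA[23]=21  'ccbccc'
  #24 SA[24]=24  'ccc'
  #25 SA[25]=5  'cccabbcacbcacabbccbccc'
  #26 SA[26]=4  'ccccabbcacbcacabbccbccc'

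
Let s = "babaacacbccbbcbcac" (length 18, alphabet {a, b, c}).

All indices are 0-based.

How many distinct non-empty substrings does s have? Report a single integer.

146

sorted suffixes:
  #0 SA[0]=3  'aacacbccbbcbcac'
  #1 SA[1]=1  'abaacacbccbbcbcac'
  #2 SA[2]=16  'ac'
  #3 SA[3]=4  'acacbccbbcbcac'
  #4 SA[4]=6  'acbccbbcbcac'
  #5 SA[5]=2  'baacacbccbbcbcac'
  #6 SA[6]=0  'babaacacbccbbcbcac'
  #7 SA[7]=11  'bbcbcac'
  #8 SA[8]=14  'bcac'
  #9 SA[9]=12  'bcbcac'
  #10 SA[10]=8  'bccbbcbcac'
  #11 SA[11]=17  'c'
  #12 SA[12]=15  'cac'
  #13 SA[13]=5  'cacbccbbcbcac'
  #14 SA[14]=10  'cbbcbcac'
  #15 SA[15]=13  'cbcac'
  #16 SA[16]=7  'cbccbbcbcac'
  #17 SA[17]=9  'ccbbcbcac'

SA = [3, 1, 16, 4, 6, 2, 0, 11, 14, 12, 8, 17, 15, 5, 10, 13, 7, 9]
i: (SA[i-1],SA[i]) lcp shared
  1: (3,1) 1 'a'
  2: (1,16) 1 'a'
  3: (16,4) 2 'ac'
  4: (4,6) 2 'ac'
  5: (6,2) 0 ''
  6: (2,0) 2 'ba'
  7: (0,11) 1 'b'
  8: (11,14) 1 'b'
  9: (14,12) 2 'bc'
  10: (12,8) 2 'bc'
  11: (8,17) 0 ''
  12: (17,15) 1 'c'
  13: (15,5) 3 'cac'
  14: (5,10) 1 'c'
  15: (10,13) 2 'cb'
  16: (13,7) 3 'cbc'
  17: (7,9) 1 'c'

n(n+1)/2 = 18·19/2 = 171
Σ LCP = 0 + 1 + 1 + 2 + 2 + 0 + 2 + 1 + 1 + 2 + 2 + 0 + 1 + 3 + 1 + 2 + 3 + 1 = 25
distinct = 171 − 25 = 146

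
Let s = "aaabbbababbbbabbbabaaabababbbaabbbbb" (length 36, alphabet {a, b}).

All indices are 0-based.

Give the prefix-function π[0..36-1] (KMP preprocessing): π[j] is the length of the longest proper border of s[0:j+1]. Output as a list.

[0, 1, 2, 0, 0, 0, 1, 0, 1, 0, 0, 0, 0, 1, 0, 0, 0, 1, 0, 1, 2, 3, 4, 1, 0, 1, 0, 0, 0, 1, 2, 0, 0, 0, 0, 0]

π[0] = 0
j=1 s[j]='a': π[1]=1 (border 'a')
j=2 s[j]='a': π[2]=2 (border 'aa')
j=3 s[j]='b': k: 2→1→0; π[3]=0 (border '')
j=4 s[j]='b': π[4]=0 (border '')
j=5 s[j]='b': π[5]=0 (border '')
j=6 s[j]='a': π[6]=1 (border 'a')
j=7 s[j]='b': k: 1→0; π[7]=0 (border '')
j=8 s[j]='a': π[8]=1 (border 'a')
j=9 s[j]='b': k: 1→0; π[9]=0 (border '')
j=10 s[j]='b': π[10]=0 (border '')
j=11 s[j]='b': π[11]=0 (border '')
j=12 s[j]='b': π[12]=0 (border '')
j=13 s[j]='a': π[13]=1 (border 'a')
j=14 s[j]='b': k: 1→0; π[14]=0 (border '')
j=15 s[j]='b': π[15]=0 (border '')
j=16 s[j]='b': π[16]=0 (border '')
j=17 s[j]='a': π[17]=1 (border 'a')
j=18 s[j]='b': k: 1→0; π[18]=0 (border '')
j=19 s[j]='a': π[19]=1 (border 'a')
j=20 s[j]='a': π[20]=2 (border 'aa')
j=21 s[j]='a': π[21]=3 (border 'aaa')
j=22 s[j]='b': π[22]=4 (border 'aaab')
j=23 s[j]='a': k: 4→0; π[23]=1 (border 'a')
j=24 s[j]='b': k: 1→0; π[24]=0 (border '')
j=25 s[j]='a': π[25]=1 (border 'a')
j=26 s[j]='b': k: 1→0; π[26]=0 (border '')
j=27 s[j]='b': π[27]=0 (border '')
j=28 s[j]='b': π[28]=0 (border '')
j=29 s[j]='a': π[29]=1 (border 'a')
j=30 s[j]='a': π[30]=2 (border 'aa')
j=31 s[j]='b': k: 2→1→0; π[31]=0 (border '')
j=32 s[j]='b': π[32]=0 (border '')
j=33 s[j]='b': π[33]=0 (border '')
j=34 s[j]='b': π[34]=0 (border '')
j=35 s[j]='b': π[35]=0 (border '')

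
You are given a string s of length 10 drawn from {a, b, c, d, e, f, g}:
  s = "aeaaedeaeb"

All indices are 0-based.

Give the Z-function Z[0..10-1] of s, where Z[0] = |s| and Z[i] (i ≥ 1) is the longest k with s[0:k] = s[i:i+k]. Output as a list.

[10, 0, 1, 2, 0, 0, 0, 2, 0, 0]

Z[0]=10
i=1: fresh scan; Z[1]=0
i=2: fresh scan; Z[2]=1 extend→box=[2,3)
i=3: fresh scan; Z[3]=2 extend→box=[3,5)
i=4: min(r-i=1, Z[1]=0)=0; Z[4]=0
i=5: fresh scan; Z[5]=0
i=6: fresh scan; Z[6]=0
i=7: fresh scan; Z[7]=2 extend→box=[7,9)
i=8: min(r-i=1, Z[1]=0)=0; Z[8]=0
i=9: fresh scan; Z[9]=0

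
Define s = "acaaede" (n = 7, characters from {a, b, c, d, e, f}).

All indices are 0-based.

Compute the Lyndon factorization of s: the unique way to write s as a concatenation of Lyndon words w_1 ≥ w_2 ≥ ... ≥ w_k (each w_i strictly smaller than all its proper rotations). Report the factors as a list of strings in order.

emit factor 1: 'ac' (i=0, period=2)
emit factor 2: 'aaede' (i=2, period=5)

["ac", "aaede"]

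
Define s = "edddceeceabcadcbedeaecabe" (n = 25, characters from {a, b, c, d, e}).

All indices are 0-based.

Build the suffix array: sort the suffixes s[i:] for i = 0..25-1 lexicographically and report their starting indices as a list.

[9, 22, 12, 19, 10, 23, 15, 21, 11, 14, 7, 4, 13, 3, 2, 1, 17, 24, 8, 18, 20, 6, 0, 16, 5]

rank→(start, suffix):
  0 → (9, 'abcadcbedeaecabe')
  1 → (22, 'abe')
  2 → (12, 'adcbedeaecabe')
  3 → (19, 'aecabe')
  4 → (10, 'bcadcbedeaecabe')
  5 → (23, 'be')
  6 → (15, 'bedeaecabe')
  7 → (21, 'cabe')
  8 → (11, 'cadcbedeaecabe')
  9 → (14, 'cbedeaecabe')
  10 → (7, 'ceabcadcbedeaecabe')
  11 → (4, 'ceeceabcadcbedeaecabe')
  12 → (13, 'dcbedeaecabe')
  13 → (3, 'dceeceabcadcbedeaecabe')
  14 → (2, 'ddceeceabcadcbedeaecabe')
  15 → (1, 'dddceeceabcadcbedeaecabe')
  16 → (17, 'deaecabe')
  17 → (24, 'e')
  18 → (8, 'eabcadcbedeaecabe')
  19 → (18, 'eaecabe')
  20 → (20, 'ecabe')
  21 → (6, 'eceabcadcbedeaecabe')
  22 → (0, 'edddceeceabcadcbedeaecabe')
  23 → (16, 'edeaecabe')
  24 → (5, 'eeceabcadcbedeaecabe')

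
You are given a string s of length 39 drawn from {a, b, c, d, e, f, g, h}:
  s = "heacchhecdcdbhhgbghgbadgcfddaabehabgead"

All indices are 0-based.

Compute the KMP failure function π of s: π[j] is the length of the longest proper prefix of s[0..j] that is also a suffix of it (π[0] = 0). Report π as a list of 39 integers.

π[0] = 0
j=1 s[j]='e': π[1]=0 (border '')
j=2 s[j]='a': π[2]=0 (border '')
j=3 s[j]='c': π[3]=0 (border '')
j=4 s[j]='c': π[4]=0 (border '')
j=5 s[j]='h': π[5]=1 (border 'h')
j=6 s[j]='h': k: 1→0; π[6]=1 (border 'h')
j=7 s[j]='e': π[7]=2 (border 'he')
j=8 s[j]='c': k: 2→0; π[8]=0 (border '')
j=9 s[j]='d': π[9]=0 (border '')
j=10 s[j]='c': π[10]=0 (border '')
j=11 s[j]='d': π[11]=0 (border '')
j=12 s[j]='b': π[12]=0 (border '')
j=13 s[j]='h': π[13]=1 (border 'h')
j=14 s[j]='h': k: 1→0; π[14]=1 (border 'h')
j=15 s[j]='g': k: 1→0; π[15]=0 (border '')
j=16 s[j]='b': π[16]=0 (border '')
j=17 s[j]='g': π[17]=0 (border '')
j=18 s[j]='h': π[18]=1 (border 'h')
j=19 s[j]='g': k: 1→0; π[19]=0 (border '')
j=20 s[j]='b': π[20]=0 (border '')
j=21 s[j]='a': π[21]=0 (border '')
j=22 s[j]='d': π[22]=0 (border '')
j=23 s[j]='g': π[23]=0 (border '')
j=24 s[j]='c': π[24]=0 (border '')
j=25 s[j]='f': π[25]=0 (border '')
j=26 s[j]='d': π[26]=0 (border '')
j=27 s[j]='d': π[27]=0 (border '')
j=28 s[j]='a': π[28]=0 (border '')
j=29 s[j]='a': π[29]=0 (border '')
j=30 s[j]='b': π[30]=0 (border '')
j=31 s[j]='e': π[31]=0 (border '')
j=32 s[j]='h': π[32]=1 (border 'h')
j=33 s[j]='a': k: 1→0; π[33]=0 (border '')
j=34 s[j]='b': π[34]=0 (border '')
j=35 s[j]='g': π[35]=0 (border '')
j=36 s[j]='e': π[36]=0 (border '')
j=37 s[j]='a': π[37]=0 (border '')
j=38 s[j]='d': π[38]=0 (border '')

[0, 0, 0, 0, 0, 1, 1, 2, 0, 0, 0, 0, 0, 1, 1, 0, 0, 0, 1, 0, 0, 0, 0, 0, 0, 0, 0, 0, 0, 0, 0, 0, 1, 0, 0, 0, 0, 0, 0]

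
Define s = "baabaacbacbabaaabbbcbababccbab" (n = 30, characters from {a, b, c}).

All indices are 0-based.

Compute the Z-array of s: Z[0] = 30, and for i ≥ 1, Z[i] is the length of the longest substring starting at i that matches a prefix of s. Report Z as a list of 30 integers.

Z[0]=30
i=1: fresh scan; Z[1]=0
i=2: fresh scan; Z[2]=0
i=3: fresh scan; Z[3]=3 extend→box=[3,6)
i=4: min(r-i=2, Z[1]=0)=0; Z[4]=0
i=5: min(r-i=1, Z[2]=0)=0; Z[5]=0
i=6: fresh scan; Z[6]=0
i=7: fresh scan; Z[7]=2 extend→box=[7,9)
i=8: min(r-i=1, Z[1]=0)=0; Z[8]=0
i=9: fresh scan; Z[9]=0
i=10: fresh scan; Z[10]=2 extend→box=[10,12)
i=11: min(r-i=1, Z[1]=0)=0; Z[11]=0
i=12: fresh scan; Z[12]=3 extend→box=[12,15)
i=13: min(r-i=2, Z[1]=0)=0; Z[13]=0
i=14: min(r-i=1, Z[2]=0)=0; Z[14]=0
i=15: fresh scan; Z[15]=0
i=16: fresh scan; Z[16]=1 extend→box=[16,17)
i=17: fresh scan; Z[17]=1 extend→box=[17,18)
i=18: fresh scan; Z[18]=1 extend→box=[18,19)
i=19: fresh scan; Z[19]=0
i=20: fresh scan; Z[20]=2 extend→box=[20,22)
i=21: min(r-i=1, Z[1]=0)=0; Z[21]=0
i=22: fresh scan; Z[22]=2 extend→box=[22,24)
i=23: min(r-i=1, Z[1]=0)=0; Z[23]=0
i=24: fresh scan; Z[24]=1 extend→box=[24,25)
i=25: fresh scan; Z[25]=0
i=26: fresh scan; Z[26]=0
i=27: fresh scan; Z[27]=2 extend→box=[27,29)
i=28: min(r-i=1, Z[1]=0)=0; Z[28]=0
i=29: fresh scan; Z[29]=1 extend→box=[29,30)

[30, 0, 0, 3, 0, 0, 0, 2, 0, 0, 2, 0, 3, 0, 0, 0, 1, 1, 1, 0, 2, 0, 2, 0, 1, 0, 0, 2, 0, 1]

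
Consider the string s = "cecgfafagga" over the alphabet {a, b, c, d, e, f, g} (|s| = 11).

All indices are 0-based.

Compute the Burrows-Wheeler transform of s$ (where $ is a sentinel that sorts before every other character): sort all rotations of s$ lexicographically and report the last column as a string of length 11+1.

agff$ecgagca

rank  rotation      last
    0  $cecgfafagga  a
    1  a$cecgfafagg  g
    2  afagga$cecgf  f
    3  agga$cecgfaf  f
    4  cecgfafagga$  $
    5  cgfafagga$ce  e
    6  ecgfafagga$c  c
    7  fafagga$cecg  g
    8  fagga$cecgfa  a
    9  ga$cecgfafag  g
   10  gfafagga$cec  c
   11  gga$cecgfafa  a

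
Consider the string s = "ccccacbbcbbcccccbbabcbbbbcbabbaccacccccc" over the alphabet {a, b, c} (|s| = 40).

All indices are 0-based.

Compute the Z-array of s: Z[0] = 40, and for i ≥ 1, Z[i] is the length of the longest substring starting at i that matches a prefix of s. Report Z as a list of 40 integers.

Z[0]=40
i=1: i≥r, start 0; Z[1]=3 extend→box=[1,4)
i=2: min(r-i=2, Z[1]=3)=2; Z[2]=2
i=3: min(r-i=1, Z[2]=2)=1; Z[3]=1
i=4: i≥r, start 0; Z[4]=0
i=5: i≥r, start 0; Z[5]=1 extend→box=[5,6)
i=6: i≥r, start 0; Z[6]=0
i=7: i≥r, start 0; Z[7]=0
i=8: i≥r, start 0; Z[8]=1 extend→box=[8,9)
i=9: i≥r, start 0; Z[9]=0
i=10: i≥r, start 0; Z[10]=0
i=11: i≥r, start 0; Z[11]=4 extend→box=[11,15)
i=12: min(r-i=3, Z[1]=3)=3; Z[12]=4 extend→box=[12,16)
i=13: min(r-i=3, Z[1]=3)=3; Z[13]=3
i=14: min(r-i=2, Z[2]=2)=2; Z[14]=2
i=15: min(r-i=1, Z[3]=1)=1; Z[15]=1
i=16: i≥r, start 0; Z[16]=0
i=17: i≥r, start 0; Z[17]=0
i=18: i≥r, start 0; Z[18]=0
i=19: i≥r, start 0; Z[19]=0
i=20: i≥r, start 0; Z[20]=1 extend→box=[20,21)
i=21: i≥r, start 0; Z[21]=0
i=22: i≥r, start 0; Z[22]=0
i=23: i≥r, start 0; Z[23]=0
i=24: i≥r, start 0; Z[24]=0
i=25: i≥r, start 0; Z[25]=1 extend→box=[25,26)
i=26: i≥r, start 0; Z[26]=0
i=27: i≥r, start 0; Z[27]=0
i=28: i≥r, start 0; Z[28]=0
i=29: i≥r, start 0; Z[29]=0
i=30: i≥r, start 0; Z[30]=0
i=31: i≥r, start 0; Z[31]=2 extend→box=[31,33)
i=32: min(r-i=1, Z[1]=3)=1; Z[32]=1
i=33: i≥r, start 0; Z[33]=0
i=34: i≥r, start 0; Z[34]=4 extend→box=[34,38)
i=35: min(r-i=3, Z[1]=3)=3; Z[35]=4 extend→box=[35,39)
i=36: min(r-i=3, Z[1]=3)=3; Z[36]=4 extend→box=[36,40)
i=37: min(r-i=3, Z[1]=3)=3; Z[37]=3
i=38: min(r-i=2, Z[2]=2)=2; Z[38]=2
i=39: min(r-i=1, Z[3]=1)=1; Z[39]=1

[40, 3, 2, 1, 0, 1, 0, 0, 1, 0, 0, 4, 4, 3, 2, 1, 0, 0, 0, 0, 1, 0, 0, 0, 0, 1, 0, 0, 0, 0, 0, 2, 1, 0, 4, 4, 4, 3, 2, 1]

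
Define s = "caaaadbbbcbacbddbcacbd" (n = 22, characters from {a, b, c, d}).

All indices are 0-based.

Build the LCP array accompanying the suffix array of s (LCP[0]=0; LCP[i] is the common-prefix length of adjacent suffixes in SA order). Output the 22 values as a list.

[0, 3, 2, 1, 4, 1, 0, 1, 2, 1, 2, 1, 2, 0, 2, 1, 2, 3, 0, 1, 2, 1]

rank | idx | suffix
   0 |   1 | aaaadbbbcbacbddbcacbd
   1 |   2 | aaadbbbcbacbddbcacbd
   2 |   3 | aadbbbcbacbddbcacbd
   3 |  18 | acbd
   4 |  11 | acbddbcacbd
   5 |   4 | adbbbcbacbddbcacbd
   6 |  10 | bacbddbcacbd
   7 |   6 | bbbcbacbddbcacbd
   8 |   7 | bbcbacbddbcacbd
   9 |  16 | bcacbd
  10 |   8 | bcbacbddbcacbd
  11 |  20 | bd
  12 |  13 | bddbcacbd
  13 |   0 | caaaadbbbcbacbddbcacbd
  14 |  17 | cacbd
  15 |   9 | cbacbddbcacbd
  16 |  19 | cbd
  17 |  12 | cbddbcacbd
  18 |  21 | d
  19 |   5 | dbbbcbacbddbcacbd
  20 |  15 | dbcacbd
  21 |  14 | ddbcacbd

SA = [1, 2, 3, 18, 11, 4, 10, 6, 7, 16, 8, 20, 13, 0, 17, 9, 19, 12, 21, 5, 15, 14]
rank  pair      lcp
   1  s[1:],s[2:]  3  'aaa'
   2  s[2:],s[3:]  2  'aa'
   3  s[3:],s[18:]  1  'a'
   4  s[18:],s[11:]  4  'acbd'
   5  s[11:],s[4:]  1  'a'
   6  s[4:],s[10:]  0  ''
   7  s[10:],s[6:]  1  'b'
   8  s[6:],s[7:]  2  'bb'
   9  s[7:],s[16:]  1  'b'
  10  s[16:],s[8:]  2  'bc'
  11  s[8:],s[20:]  1  'b'
  12  s[20:],s[13:]  2  'bd'
  13  s[13:],s[0:]  0  ''
  14  s[0:],s[17:]  2  'ca'
  15  s[17:],s[9:]  1  'c'
  16  s[9:],s[19:]  2  'cb'
  17  s[19:],s[12:]  3  'cbd'
  18  s[12:],s[21:]  0  ''
  19  s[21:],s[5:]  1  'd'
  20  s[5:],s[15:]  2  'db'
  21  s[15:],s[14:]  1  'd'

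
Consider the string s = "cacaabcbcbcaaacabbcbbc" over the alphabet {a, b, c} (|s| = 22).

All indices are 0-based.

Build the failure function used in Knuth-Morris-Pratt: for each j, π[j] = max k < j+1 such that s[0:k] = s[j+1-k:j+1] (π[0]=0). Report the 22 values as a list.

[0, 0, 1, 2, 0, 0, 1, 0, 1, 0, 1, 2, 0, 0, 1, 2, 0, 0, 1, 0, 0, 1]

π[0] = 0
j=1 s[j]='a': π[1]=0 (border '')
j=2 s[j]='c': π[2]=1 (border 'c')
j=3 s[j]='a': π[3]=2 (border 'ca')
j=4 s[j]='a': k: 2→0; π[4]=0 (border '')
j=5 s[j]='b': π[5]=0 (border '')
j=6 s[j]='c': π[6]=1 (border 'c')
j=7 s[j]='b': k: 1→0; π[7]=0 (border '')
j=8 s[j]='c': π[8]=1 (border 'c')
j=9 s[j]='b': k: 1→0; π[9]=0 (border '')
j=10 s[j]='c': π[10]=1 (border 'c')
j=11 s[j]='a': π[11]=2 (border 'ca')
j=12 s[j]='a': k: 2→0; π[12]=0 (border '')
j=13 s[j]='a': π[13]=0 (border '')
j=14 s[j]='c': π[14]=1 (border 'c')
j=15 s[j]='a': π[15]=2 (border 'ca')
j=16 s[j]='b': k: 2→0; π[16]=0 (border '')
j=17 s[j]='b': π[17]=0 (border '')
j=18 s[j]='c': π[18]=1 (border 'c')
j=19 s[j]='b': k: 1→0; π[19]=0 (border '')
j=20 s[j]='b': π[20]=0 (border '')
j=21 s[j]='c': π[21]=1 (border 'c')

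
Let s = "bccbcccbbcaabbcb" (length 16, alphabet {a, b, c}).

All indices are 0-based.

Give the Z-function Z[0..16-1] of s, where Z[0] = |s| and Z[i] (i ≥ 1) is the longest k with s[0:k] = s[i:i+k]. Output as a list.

[16, 0, 0, 3, 0, 0, 0, 1, 2, 0, 0, 0, 1, 2, 0, 1]

Z[0]=16
i=1: i≥r, start 0; Z[1]=0
i=2: i≥r, start 0; Z[2]=0
i=3: i≥r, start 0; Z[3]=3 extend→box=[3,6)
i=4: min(r-i=2, Z[1]=0)=0; Z[4]=0
i=5: min(r-i=1, Z[2]=0)=0; Z[5]=0
i=6: i≥r, start 0; Z[6]=0
i=7: i≥r, start 0; Z[7]=1 extend→box=[7,8)
i=8: i≥r, start 0; Z[8]=2 extend→box=[8,10)
i=9: min(r-i=1, Z[1]=0)=0; Z[9]=0
i=10: i≥r, start 0; Z[10]=0
i=11: i≥r, start 0; Z[11]=0
i=12: i≥r, start 0; Z[12]=1 extend→box=[12,13)
i=13: i≥r, start 0; Z[13]=2 extend→box=[13,15)
i=14: min(r-i=1, Z[1]=0)=0; Z[14]=0
i=15: i≥r, start 0; Z[15]=1 extend→box=[15,16)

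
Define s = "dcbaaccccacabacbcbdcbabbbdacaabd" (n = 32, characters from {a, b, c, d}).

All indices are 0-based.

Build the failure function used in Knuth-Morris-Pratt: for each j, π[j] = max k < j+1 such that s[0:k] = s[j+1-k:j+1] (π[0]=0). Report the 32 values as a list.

[0, 0, 0, 0, 0, 0, 0, 0, 0, 0, 0, 0, 0, 0, 0, 0, 0, 0, 1, 2, 3, 4, 0, 0, 0, 1, 0, 0, 0, 0, 0, 1]

π[0] = 0
j=1 s[j]='c': π[1]=0 (border '')
j=2 s[j]='b': π[2]=0 (border '')
j=3 s[j]='a': π[3]=0 (border '')
j=4 s[j]='a': π[4]=0 (border '')
j=5 s[j]='c': π[5]=0 (border '')
j=6 s[j]='c': π[6]=0 (border '')
j=7 s[j]='c': π[7]=0 (border '')
j=8 s[j]='c': π[8]=0 (border '')
j=9 s[j]='a': π[9]=0 (border '')
j=10 s[j]='c': π[10]=0 (border '')
j=11 s[j]='a': π[11]=0 (border '')
j=12 s[j]='b': π[12]=0 (border '')
j=13 s[j]='a': π[13]=0 (border '')
j=14 s[j]='c': π[14]=0 (border '')
j=15 s[j]='b': π[15]=0 (border '')
j=16 s[j]='c': π[16]=0 (border '')
j=17 s[j]='b': π[17]=0 (border '')
j=18 s[j]='d': π[18]=1 (border 'd')
j=19 s[j]='c': π[19]=2 (border 'dc')
j=20 s[j]='b': π[20]=3 (border 'dcb')
j=21 s[j]='a': π[21]=4 (border 'dcba')
j=22 s[j]='b': k: 4→0; π[22]=0 (border '')
j=23 s[j]='b': π[23]=0 (border '')
j=24 s[j]='b': π[24]=0 (border '')
j=25 s[j]='d': π[25]=1 (border 'd')
j=26 s[j]='a': k: 1→0; π[26]=0 (border '')
j=27 s[j]='c': π[27]=0 (border '')
j=28 s[j]='a': π[28]=0 (border '')
j=29 s[j]='a': π[29]=0 (border '')
j=30 s[j]='b': π[30]=0 (border '')
j=31 s[j]='d': π[31]=1 (border 'd')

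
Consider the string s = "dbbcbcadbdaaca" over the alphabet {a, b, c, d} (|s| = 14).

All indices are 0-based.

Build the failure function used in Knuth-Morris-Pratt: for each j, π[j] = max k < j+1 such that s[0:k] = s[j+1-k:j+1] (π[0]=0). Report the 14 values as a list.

[0, 0, 0, 0, 0, 0, 0, 1, 2, 1, 0, 0, 0, 0]

π[0] = 0
j=1 s[j]='b': π[1]=0 (border '')
j=2 s[j]='b': π[2]=0 (border '')
j=3 s[j]='c': π[3]=0 (border '')
j=4 s[j]='b': π[4]=0 (border '')
j=5 s[j]='c': π[5]=0 (border '')
j=6 s[j]='a': π[6]=0 (border '')
j=7 s[j]='d': π[7]=1 (border 'd')
j=8 s[j]='b': π[8]=2 (border 'db')
j=9 s[j]='d': k: 2→0; π[9]=1 (border 'd')
j=10 s[j]='a': k: 1→0; π[10]=0 (border '')
j=11 s[j]='a': π[11]=0 (border '')
j=12 s[j]='c': π[12]=0 (border '')
j=13 s[j]='a': π[13]=0 (border '')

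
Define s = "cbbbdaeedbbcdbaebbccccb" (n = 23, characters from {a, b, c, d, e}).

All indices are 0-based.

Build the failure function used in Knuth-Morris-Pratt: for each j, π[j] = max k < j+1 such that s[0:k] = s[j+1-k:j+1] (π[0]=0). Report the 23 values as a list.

[0, 0, 0, 0, 0, 0, 0, 0, 0, 0, 0, 1, 0, 0, 0, 0, 0, 0, 1, 1, 1, 1, 2]

π[0] = 0
j=1 s[j]='b': π[1]=0 (border '')
j=2 s[j]='b': π[2]=0 (border '')
j=3 s[j]='b': π[3]=0 (border '')
j=4 s[j]='d': π[4]=0 (border '')
j=5 s[j]='a': π[5]=0 (border '')
j=6 s[j]='e': π[6]=0 (border '')
j=7 s[j]='e': π[7]=0 (border '')
j=8 s[j]='d': π[8]=0 (border '')
j=9 s[j]='b': π[9]=0 (border '')
j=10 s[j]='b': π[10]=0 (border '')
j=11 s[j]='c': π[11]=1 (border 'c')
j=12 s[j]='d': k: 1→0; π[12]=0 (border '')
j=13 s[j]='b': π[13]=0 (border '')
j=14 s[j]='a': π[14]=0 (border '')
j=15 s[j]='e': π[15]=0 (border '')
j=16 s[j]='b': π[16]=0 (border '')
j=17 s[j]='b': π[17]=0 (border '')
j=18 s[j]='c': π[18]=1 (border 'c')
j=19 s[j]='c': k: 1→0; π[19]=1 (border 'c')
j=20 s[j]='c': k: 1→0; π[20]=1 (border 'c')
j=21 s[j]='c': k: 1→0; π[21]=1 (border 'c')
j=22 s[j]='b': π[22]=2 (border 'cb')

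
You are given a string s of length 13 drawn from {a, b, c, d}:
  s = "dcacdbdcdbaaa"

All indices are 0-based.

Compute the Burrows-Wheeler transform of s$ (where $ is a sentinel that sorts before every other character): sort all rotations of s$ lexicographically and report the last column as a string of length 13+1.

aaabcddddacc$b

rank  rotation        last
    0  $dcacdbdcdbaaa  a
    1  a$dcacdbdcdbaa  a
    2  aa$dcacdbdcdba  a
    3  aaa$dcacdbdcdb  b
    4  acdbdcdbaaa$dc  c
    5  baaa$dcacdbdcd  d
    6  bdcdbaaa$dcacd  d
    7  cacdbdcdbaaa$d  d
    8  cdbaaa$dcacdbd  d
    9  cdbdcdbaaa$dca  a
   10  dbaaa$dcacdbdc  c
   11  dbdcdbaaa$dcac  c
   12  dcacdbdcdbaaa$  $
   13  dcdbaaa$dcacdb  b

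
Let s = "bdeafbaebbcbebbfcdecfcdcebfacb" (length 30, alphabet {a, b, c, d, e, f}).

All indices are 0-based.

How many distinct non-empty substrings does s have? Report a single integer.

431

rank | idx | suffix
   0 |  27 | acb
   1 |   6 | aebbcbebbfcdecfcdcebfacb
   2 |   3 | afbaebbcbebbfcdecfcdcebfacb
   3 |  29 | b
   4 |   5 | baebbcbebbfcdecfcdcebfacb
   5 |   8 | bbcbebbfcdecfcdcebfacb
   6 |  13 | bbfcdecfcdcebfacb
   7 |   9 | bcbebbfcdecfcdcebfacb
   8 |   0 | bdeafbaebbcbebbfcdecfcdcebfacb
   9 |  11 | bebbfcdecfcdcebfacb
  10 |  25 | bfacb
  11 |  14 | bfcdecfcdcebfacb
  12 |  28 | cb
  13 |  10 | cbebbfcdecfcdcebfacb
  14 |  21 | cdcebfacb
  15 |  16 | cdecfcdcebfacb
  16 |  23 | cebfacb
  17 |  19 | cfcdcebfacb
  18 |  22 | dcebfacb
  19 |   1 | deafbaebbcbebbfcdecfcdcebfacb
  20 |  17 | decfcdcebfacb
  21 |   2 | eafbaebbcbebbfcdecfcdcebfacb
  22 |   7 | ebbcbebbfcdecfcdcebfacb
  23 |  12 | ebbfcdecfcdcebfacb
  24 |  24 | ebfacb
  25 |  18 | ecfcdcebfacb
  26 |  26 | facb
  27 |   4 | fbaebbcbebbfcdecfcdcebfacb
  28 |  20 | fcdcebfacb
  29 |  15 | fcdecfcdcebfacb

SA = [27, 6, 3, 29, 5, 8, 13, 9, 0, 11, 25, 14, 28, 10, 21, 16, 23, 19, 22, 1, 17, 2, 7, 12, 24, 18, 26, 4, 20, 15]
rank  pair      lcp
   1  s[27:],s[6:]  1  'a'
   2  s[6:],s[3:]  1  'a'
   3  s[3:],s[29:]  0  ''
   4  s[29:],s[5:]  1  'b'
   5  s[5:],s[8:]  1  'b'
   6  s[8:],s[13:]  2  'bb'
   7  s[13:],s[9:]  1  'b'
   8  s[9:],s[0:]  1  'b'
   9  s[0:],s[11:]  1  'b'
  10  s[11:],s[25:]  1  'b'
  11  s[25:],s[14:]  2  'bf'
  12  s[14:],s[28:]  0  ''
  13  s[28:],s[10:]  2  'cb'
  14  s[10:],s[21:]  1  'c'
  15  s[21:],s[16:]  2  'cd'
  16  s[16:],s[23:]  1  'c'
  17  s[23:],s[19:]  1  'c'
  18  s[19:],s[22:]  0  ''
  19  s[22:],s[1:]  1  'd'
  20  s[1:],s[17:]  2  'de'
  21  s[17:],s[2:]  0  ''
  22  s[2:],s[7:]  1  'e'
  23  s[7:],s[12:]  3  'ebb'
  24  s[12:],s[24:]  2  'eb'
  25  s[24:],s[18:]  1  'e'
  26  s[18:],s[26:]  0  ''
  27  s[26:],s[4:]  1  'f'
  28  s[4:],s[20:]  1  'f'
  29  s[20:],s[15:]  3  'fcd'

n(n+1)/2 = 30·31/2 = 465
Σ LCP = 0 + 1 + 1 + 0 + 1 + 1 + 2 + 1 + 1 + 1 + 1 + 2 + 0 + 2 + 1 + 2 + 1 + 1 + 0 + 1 + 2 + 0 + 1 + 3 + 2 + 1 + 0 + 1 + 1 + 3 = 34
distinct = 465 − 34 = 431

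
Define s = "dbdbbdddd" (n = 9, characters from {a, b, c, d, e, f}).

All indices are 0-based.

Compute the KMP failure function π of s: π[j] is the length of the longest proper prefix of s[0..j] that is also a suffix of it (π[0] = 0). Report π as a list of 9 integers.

π[0] = 0
j=1 s[j]='b': π[1]=0 (border '')
j=2 s[j]='d': π[2]=1 (border 'd')
j=3 s[j]='b': π[3]=2 (border 'db')
j=4 s[j]='b': k: 2→0; π[4]=0 (border '')
j=5 s[j]='d': π[5]=1 (border 'd')
j=6 s[j]='d': k: 1→0; π[6]=1 (border 'd')
j=7 s[j]='d': k: 1→0; π[7]=1 (border 'd')
j=8 s[j]='d': k: 1→0; π[8]=1 (border 'd')

[0, 0, 1, 2, 0, 1, 1, 1, 1]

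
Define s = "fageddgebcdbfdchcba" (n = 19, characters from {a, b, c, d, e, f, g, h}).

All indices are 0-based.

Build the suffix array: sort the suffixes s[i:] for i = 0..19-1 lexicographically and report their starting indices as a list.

[18, 1, 17, 8, 11, 16, 9, 14, 10, 13, 4, 5, 7, 3, 0, 12, 6, 2, 15]

rank | idx | suffix
   0 |  18 | a
   1 |   1 | ageddgebcdbfdchcba
   2 |  17 | ba
   3 |   8 | bcdbfdchcba
   4 |  11 | bfdchcba
   5 |  16 | cba
   6 |   9 | cdbfdchcba
   7 |  14 | chcba
   8 |  10 | dbfdchcba
   9 |  13 | dchcba
  10 |   4 | ddgebcdbfdchcba
  11 |   5 | dgebcdbfdchcba
  12 |   7 | ebcdbfdchcba
  13 |   3 | eddgebcdbfdchcba
  14 |   0 | fageddgebcdbfdchcba
  15 |  12 | fdchcba
  16 |   6 | gebcdbfdchcba
  17 |   2 | geddgebcdbfdchcba
  18 |  15 | hcba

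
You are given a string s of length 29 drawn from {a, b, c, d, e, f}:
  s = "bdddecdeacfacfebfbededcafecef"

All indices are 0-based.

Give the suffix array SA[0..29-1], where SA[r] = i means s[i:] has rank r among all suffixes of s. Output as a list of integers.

rank | idx | suffix
   0 |   8 | acfacfebfbededcafecef
   1 |  11 | acfebfbededcafecef
   2 |  23 | afecef
   3 |   0 | bdddecdeacfacfebfbededcafecef
   4 |  17 | bededcafecef
   5 |  15 | bfbededcafecef
   6 |  22 | cafecef
   7 |   5 | cdeacfacfebfbededcafecef
   8 |  26 | cef
   9 |   9 | cfacfebfbededcafecef
  10 |  12 | cfebfbededcafecef
  11 |  21 | dcafecef
  12 |   1 | dddecdeacfacfebfbededcafecef
  13 |   2 | ddecdeacfacfebfbededcafecef
  14 |   6 | deacfacfebfbededcafecef
  15 |   3 | decdeacfacfebfbededcafecef
  16 |  19 | dedcafecef
  17 |   7 | eacfacfebfbededcafecef
  18 |  14 | ebfbededcafecef
  19 |   4 | ecdeacfacfebfbededcafecef
  20 |  25 | ecef
  21 |  20 | edcafecef
  22 |  18 | ededcafecef
  23 |  27 | ef
  24 |  28 | f
  25 |  10 | facfebfbededcafecef
  26 |  16 | fbededcafecef
  27 |  13 | febfbededcafecef
  28 |  24 | fecef

[8, 11, 23, 0, 17, 15, 22, 5, 26, 9, 12, 21, 1, 2, 6, 3, 19, 7, 14, 4, 25, 20, 18, 27, 28, 10, 16, 13, 24]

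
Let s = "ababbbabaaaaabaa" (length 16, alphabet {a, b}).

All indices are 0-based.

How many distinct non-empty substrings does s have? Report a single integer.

sorted suffixes:
  #0 SA[0]=15  'a'
  #1 SA[1]=14  'aa'
  #2 SA[2]=8  'aaaaabaa'
  #3 SA[3]=9  'aaaabaa'
  #4 SA[4]=10  'aaabaa'
  #5 SA[5]=11  'aabaa'
  #6 SA[6]=12  'abaa'
  #7 SA[7]=6  'abaaaaabaa'
  #8 SA[8]=0  'ababbbabaaaaabaa'
  #9 SA[9]=2  'abbbabaaaaabaa'
  #10 SA[10]=13  'baa'
  #11 SA[11]=7  'baaaaabaa'
  #12 SA[12]=5  'babaaaaabaa'
  #13 SA[13]=1  'babbbabaaaaabaa'
  #14 SA[14]=4  'bbabaaaaabaa'
  #15 SA[15]=3  'bbbabaaaaabaa'

SA = [15, 14, 8, 9, 10, 11, 12, 6, 0, 2, 13, 7, 5, 1, 4, 3]
rank  pair      lcp
   1  s[15:],s[14:]  1  'a'
   2  s[14:],s[8:]  2  'aa'
   3  s[8:],s[9:]  4  'aaaa'
   4  s[9:],s[10:]  3  'aaa'
   5  s[10:],s[11:]  2  'aa'
   6  s[11:],s[12:]  1  'a'
   7  s[12:],s[6:]  4  'abaa'
   8  s[6:],s[0:]  3  'aba'
   9  s[0:],s[2:]  2  'ab'
  10  s[2:],s[13:]  0  ''
  11  s[13:],s[7:]  3  'baa'
  12  s[7:],s[5:]  2  'ba'
  13  s[5:],s[1:]  3  'bab'
  14  s[1:],s[4:]  1  'b'
  15  s[4:],s[3:]  2  'bb'

n(n+1)/2 = 16·17/2 = 136
Σ LCP = 0 + 1 + 2 + 4 + 3 + 2 + 1 + 4 + 3 + 2 + 0 + 3 + 2 + 3 + 1 + 2 = 33
distinct = 136 − 33 = 103

103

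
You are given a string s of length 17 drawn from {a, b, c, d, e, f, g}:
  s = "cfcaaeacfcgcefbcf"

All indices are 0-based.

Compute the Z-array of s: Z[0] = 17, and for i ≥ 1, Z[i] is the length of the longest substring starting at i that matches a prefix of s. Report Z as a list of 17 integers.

Z[0]=17
i=1: i≥r, start 0; Z[1]=0
i=2: i≥r, start 0; Z[2]=1 scan→box=[2,3)
i=3: i≥r, start 0; Z[3]=0
i=4: i≥r, start 0; Z[4]=0
i=5: i≥r, start 0; Z[5]=0
i=6: i≥r, start 0; Z[6]=0
i=7: i≥r, start 0; Z[7]=3 scan→box=[7,10)
i=8: min(r-i=2, Z[1]=0)=0; Z[8]=0
i=9: min(r-i=1, Z[2]=1)=1; Z[9]=1
i=10: i≥r, start 0; Z[10]=0
i=11: i≥r, start 0; Z[11]=1 scan→box=[11,12)
i=12: i≥r, start 0; Z[12]=0
i=13: i≥r, start 0; Z[13]=0
i=14: i≥r, start 0; Z[14]=0
i=15: i≥r, start 0; Z[15]=2 scan→box=[15,17)
i=16: min(r-i=1, Z[1]=0)=0; Z[16]=0

[17, 0, 1, 0, 0, 0, 0, 3, 0, 1, 0, 1, 0, 0, 0, 2, 0]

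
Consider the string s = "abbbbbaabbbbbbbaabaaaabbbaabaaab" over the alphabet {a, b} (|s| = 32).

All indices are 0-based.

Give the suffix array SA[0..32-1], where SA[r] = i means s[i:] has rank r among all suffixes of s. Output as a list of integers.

sorted suffixes:
  #0 SA[0]=18  'aaaabbbaabaaab'
  #1 SA[1]=28  'aaab'
  #2 SA[2]=19  'aaabbbaabaaab'
  #3 SA[3]=29  'aab'
  #4 SA[4]=15  'aabaaaabbbaabaaab'
  #5 SA[5]=25  'aabaaab'
  #6 SA[6]=20  'aabbbaabaaab'
  #7 SA[7]=6  'aabbbbbbbaabaaaabbbaabaaab'
  #8 SA[8]=30  'ab'
  #9 SA[9]=16  'abaaaabbbaabaaab'
  #10 SA[10]=26  'abaaab'
  #11 SA[11]=21  'abbbaabaaab'
  #12 SA[12]=0  'abbbbbaabbbbbbbaabaaaabbbaabaaab'
  #13 SA[13]=7  'abbbbbbbaabaaaabbbaabaaab'
  #14 SA[14]=31  'b'
  #15 SA[15]=17  'baaaabbbaabaaab'
  #16 SA[16]=27  'baaab'
  #17 SA[17]=14  'baabaaaabbbaabaaab'
  #18 SA[18]=24  'baabaaab'
  #19 SA[19]=5  'baabbbbbbbaabaaaabbbaabaaab'
  #20 SA[20]=13  'bbaabaaaabbbaabaaab'
  #21 SA[21]=23  'bbaabaaab'
  #22 SA[22]=4  'bbaabbbbbbbaabaaaabbbaabaaab'
  #23 SA[23]=12  'bbbaabaaaabbbaabaaab'
  #24 SA[24]=22  'bbbaabaaab'
  #25 SA[25]=3  'bbbaabbbbbbbaabaaaabbbaabaaab'
  #26 SA[26]=11  'bbbbaabaaaabbbaabaaab'
  #27 SA[27]=2  'bbbbaabbbbbbbaabaaaabbbaabaaab'
  #28 SA[28]=10  'bbbbbaabaaaabbbaabaaab'
  #29 SA[29]=1  'bbbbbaabbbbbbbaabaaaabbbaabaaab'
  #30 SA[30]=9  'bbbbbbaabaaaabbbaabaaab'
  #31 SA[31]=8  'bbbbbbbaabaaaabbbaabaaab'

[18, 28, 19, 29, 15, 25, 20, 6, 30, 16, 26, 21, 0, 7, 31, 17, 27, 14, 24, 5, 13, 23, 4, 12, 22, 3, 11, 2, 10, 1, 9, 8]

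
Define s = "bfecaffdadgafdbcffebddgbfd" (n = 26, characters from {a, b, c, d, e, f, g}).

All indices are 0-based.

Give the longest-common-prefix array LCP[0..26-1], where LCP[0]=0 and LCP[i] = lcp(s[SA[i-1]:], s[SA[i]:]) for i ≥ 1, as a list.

[0, 1, 2, 0, 1, 1, 2, 0, 1, 0, 1, 1, 1, 1, 2, 0, 1, 0, 2, 2, 1, 2, 1, 2, 0, 1]

rank | idx | suffix
   0 |   8 | adgafdbcffebddgbfd
   1 |  11 | afdbcffebddgbfd
   2 |   4 | affdadgafdbcffebddgbfd
   3 |  14 | bcffebddgbfd
   4 |  19 | bddgbfd
   5 |  23 | bfd
   6 |   0 | bfecaffdadgafdbcffebddgbfd
   7 |   3 | caffdadgafdbcffebddgbfd
   8 |  15 | cffebddgbfd
   9 |  25 | d
  10 |   7 | dadgafdbcffebddgbfd
  11 |  13 | dbcffebddgbfd
  12 |  20 | ddgbfd
  13 |   9 | dgafdbcffebddgbfd
  14 |  21 | dgbfd
  15 |  18 | ebddgbfd
  16 |   2 | ecaffdadgafdbcffebddgbfd
  17 |  24 | fd
  18 |   6 | fdadgafdbcffebddgbfd
  19 |  12 | fdbcffebddgbfd
  20 |  17 | febddgbfd
  21 |   1 | fecaffdadgafdbcffebddgbfd
  22 |   5 | ffdadgafdbcffebddgbfd
  23 |  16 | ffebddgbfd
  24 |  10 | gafdbcffebddgbfd
  25 |  22 | gbfd

SA = [8, 11, 4, 14, 19, 23, 0, 3, 15, 25, 7, 13, 20, 9, 21, 18, 2, 24, 6, 12, 17, 1, 5, 16, 10, 22]
i: (SA[i-1],SA[i]) lcp shared
  1: (8,11) 1 'a'
  2: (11,4) 2 'af'
  3: (4,14) 0 ''
  4: (14,19) 1 'b'
  5: (19,23) 1 'b'
  6: (23,0) 2 'bf'
  7: (0,3) 0 ''
  8: (3,15) 1 'c'
  9: (15,25) 0 ''
  10: (25,7) 1 'd'
  11: (7,13) 1 'd'
  12: (13,20) 1 'd'
  13: (20,9) 1 'd'
  14: (9,21) 2 'dg'
  15: (21,18) 0 ''
  16: (18,2) 1 'e'
  17: (2,24) 0 ''
  18: (24,6) 2 'fd'
  19: (6,12) 2 'fd'
  20: (12,17) 1 'f'
  21: (17,1) 2 'fe'
  22: (1,5) 1 'f'
  23: (5,16) 2 'ff'
  24: (16,10) 0 ''
  25: (10,22) 1 'g'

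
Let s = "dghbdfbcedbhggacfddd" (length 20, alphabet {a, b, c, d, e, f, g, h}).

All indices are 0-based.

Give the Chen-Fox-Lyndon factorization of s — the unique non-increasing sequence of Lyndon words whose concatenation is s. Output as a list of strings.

["dgh", "bdf", "bcedbhgg", "acfddd"]

emit factor 1: 'dgh' (i=0, period=3)
emit factor 2: 'bdf' (i=3, period=3)
emit factor 3: 'bcedbhgg' (i=6, period=8)
emit factor 4: 'acfddd' (i=14, period=6)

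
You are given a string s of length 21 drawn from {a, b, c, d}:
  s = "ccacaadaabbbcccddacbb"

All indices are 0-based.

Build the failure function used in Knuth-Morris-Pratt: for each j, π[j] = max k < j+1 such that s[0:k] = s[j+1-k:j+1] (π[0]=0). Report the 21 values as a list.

[0, 1, 0, 1, 0, 0, 0, 0, 0, 0, 0, 0, 1, 2, 2, 0, 0, 0, 1, 0, 0]

π[0] = 0
j=1 s[j]='c': π[1]=1 (border 'c')
j=2 s[j]='a': k: 1→0; π[2]=0 (border '')
j=3 s[j]='c': π[3]=1 (border 'c')
j=4 s[j]='a': k: 1→0; π[4]=0 (border '')
j=5 s[j]='a': π[5]=0 (border '')
j=6 s[j]='d': π[6]=0 (border '')
j=7 s[j]='a': π[7]=0 (border '')
j=8 s[j]='a': π[8]=0 (border '')
j=9 s[j]='b': π[9]=0 (border '')
j=10 s[j]='b': π[10]=0 (border '')
j=11 s[j]='b': π[11]=0 (border '')
j=12 s[j]='c': π[12]=1 (border 'c')
j=13 s[j]='c': π[13]=2 (border 'cc')
j=14 s[j]='c': k: 2→1; π[14]=2 (border 'cc')
j=15 s[j]='d': k: 2→1→0; π[15]=0 (border '')
j=16 s[j]='d': π[16]=0 (border '')
j=17 s[j]='a': π[17]=0 (border '')
j=18 s[j]='c': π[18]=1 (border 'c')
j=19 s[j]='b': k: 1→0; π[19]=0 (border '')
j=20 s[j]='b': π[20]=0 (border '')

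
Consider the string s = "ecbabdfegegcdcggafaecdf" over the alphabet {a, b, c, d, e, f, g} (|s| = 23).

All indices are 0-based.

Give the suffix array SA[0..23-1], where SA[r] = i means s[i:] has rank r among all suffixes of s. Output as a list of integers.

[3, 18, 16, 2, 4, 1, 11, 20, 13, 12, 21, 5, 0, 19, 9, 7, 22, 17, 6, 15, 10, 8, 14]

sorted suffixes:
  #0 SA[0]=3  'abdfegegcdcggafaecdf'
  #1 SA[1]=18  'aecdf'
  #2 SA[2]=16  'afaecdf'
  #3 SA[3]=2  'babdfegegcdcggafaecdf'
  #4 SA[4]=4  'bdfegegcdcggafaecdf'
  #5 SA[5]=1  'cbabdfegegcdcggafaecdf'
  #6 SA[6]=11  'cdcggafaecdf'
  #7 SA[7]=20  'cdf'
  #8 SA[8]=13  'cggafaecdf'
  #9 SA[9]=12  'dcggafaecdf'
  #10 SA[10]=21  'df'
  #11 SA[11]=5  'dfegegcdcggafaecdf'
  #12 SA[12]=0  'ecbabdfegegcdcggafaecdf'
  #13 SA[13]=19  'ecdf'
  #14 SA[14]=9  'egcdcggafaecdf'
  #15 SA[15]=7  'egegcdcggafaecdf'
  #16 SA[16]=22  'f'
  #17 SA[17]=17  'faecdf'
  #18 SA[18]=6  'fegegcdcggafaecdf'
  #19 SA[19]=15  'gafaecdf'
  #20 SA[20]=10  'gcdcggafaecdf'
  #21 SA[21]=8  'gegcdcggafaecdf'
  #22 SA[22]=14  'ggafaecdf'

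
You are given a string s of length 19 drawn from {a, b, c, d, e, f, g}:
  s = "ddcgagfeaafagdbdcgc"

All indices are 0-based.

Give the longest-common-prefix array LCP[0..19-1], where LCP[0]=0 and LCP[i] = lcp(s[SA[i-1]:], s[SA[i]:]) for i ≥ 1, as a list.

[0, 1, 1, 2, 0, 0, 1, 2, 0, 1, 3, 1, 0, 0, 1, 0, 1, 1, 1]

sorted suffixes:
  #0 SA[0]=8  'aafagdbdcgc'
  #1 SA[1]=9  'afagdbdcgc'
  #2 SA[2]=11  'agdbdcgc'
  #3 SA[3]=4  'agfeaafagdbdcgc'
  #4 SA[4]=14  'bdcgc'
  #5 SA[5]=18  'c'
  #6 SA[6]=2  'cgagfeaafagdbdcgc'
  #7 SA[7]=16  'cgc'
  #8 SA[8]=13  'dbdcgc'
  #9 SA[9]=1  'dcgagfeaafagdbdcgc'
  #10 SA[10]=15  'dcgc'
  #11 SA[11]=0  'ddcgagfeaafagdbdcgc'
  #12 SA[12]=7  'eaafagdbdcgc'
  #13 SA[13]=10  'fagdbdcgc'
  #14 SA[14]=6  'feaafagdbdcgc'
  #15 SA[15]=3  'gagfeaafagdbdcgc'
  #16 SA[16]=17  'gc'
  #17 SA[17]=12  'gdbdcgc'
  #18 SA[18]=5  'gfeaafagdbdcgc'

SA = [8, 9, 11, 4, 14, 18, 2, 16, 13, 1, 15, 0, 7, 10, 6, 3, 17, 12, 5]
i: (SA[i-1],SA[i]) lcp shared
  1: (8,9) 1 'a'
  2: (9,11) 1 'a'
  3: (11,4) 2 'ag'
  4: (4,14) 0 ''
  5: (14,18) 0 ''
  6: (18,2) 1 'c'
  7: (2,16) 2 'cg'
  8: (16,13) 0 ''
  9: (13,1) 1 'd'
  10: (1,15) 3 'dcg'
  11: (15,0) 1 'd'
  12: (0,7) 0 ''
  13: (7,10) 0 ''
  14: (10,6) 1 'f'
  15: (6,3) 0 ''
  16: (3,17) 1 'g'
  17: (17,12) 1 'g'
  18: (12,5) 1 'g'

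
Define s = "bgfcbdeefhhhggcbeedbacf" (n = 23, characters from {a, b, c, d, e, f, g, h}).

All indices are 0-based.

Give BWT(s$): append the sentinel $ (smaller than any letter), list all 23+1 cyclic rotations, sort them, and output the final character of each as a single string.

fbdcc$fgaebebdecgegbhhhf

rank  rotation                  last
    0  $bgfcbdeefhhhggcbeedbacf  f
    1  acf$bgfcbdeefhhhggcbeedb  b
    2  bacf$bgfcbdeefhhhggcbeed  d
    3  bdeefhhhggcbeedbacf$bgfc  c
    4  beedbacf$bgfcbdeefhhhggc  c
    5  bgfcbdeefhhhggcbeedbacf$  $
    6  cbdeefhhhggcbeedbacf$bgf  f
    7  cbeedbacf$bgfcbdeefhhhgg  g
    8  cf$bgfcbdeefhhhggcbeedba  a
    9  dbacf$bgfcbdeefhhhggcbee  e
   10  deefhhhggcbeedbacf$bgfcb  b
   11  edbacf$bgfcbdeefhhhggcbe  e
   12  eedbacf$bgfcbdeefhhhggcb  b
   13  eefhhhggcbeedbacf$bgfcbd  d
   14  efhhhggcbeedbacf$bgfcbde  e
   15  f$bgfcbdeefhhhggcbeedbac  c
   16  fcbdeefhhhggcbeedbacf$bg  g
   17  fhhhggcbeedbacf$bgfcbdee  e
   18  gcbeedbacf$bgfcbdeefhhhg  g
   19  gfcbdeefhhhggcbeedbacf$b  b
   20  ggcbeedbacf$bgfcbdeefhhh  h
   21  hggcbeedbacf$bgfcbdeefhh  h
   22  hhggcbeedbacf$bgfcbdeefh  h
   23  hhhggcbeedbacf$bgfcbdeef  f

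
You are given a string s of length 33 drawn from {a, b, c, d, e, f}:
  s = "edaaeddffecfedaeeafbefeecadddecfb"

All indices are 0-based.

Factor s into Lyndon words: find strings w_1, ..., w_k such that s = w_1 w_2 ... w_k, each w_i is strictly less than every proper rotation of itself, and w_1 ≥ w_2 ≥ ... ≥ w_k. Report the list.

emit factor 1: 'e' (i=0, period=1)
emit factor 2: 'd' (i=1, period=1)
emit factor 3: 'aaeddffecfedaeeafbefeecadddecfb' (i=2, period=31)

["e", "d", "aaeddffecfedaeeafbefeecadddecfb"]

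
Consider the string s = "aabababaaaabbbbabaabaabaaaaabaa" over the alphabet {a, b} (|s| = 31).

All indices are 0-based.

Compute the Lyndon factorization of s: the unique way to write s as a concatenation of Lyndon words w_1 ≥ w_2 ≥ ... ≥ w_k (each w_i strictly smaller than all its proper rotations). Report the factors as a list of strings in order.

emit factor 1: 'aababab' (i=0, period=7)
emit factor 2: 'aaaabbbbabaabaab' (i=7, period=16)
emit factor 3: 'aaaaab' (i=23, period=6)
emit factor 4: 'a' (i=29, period=1)
emit factor 5: 'a' (i=30, period=1)

["aababab", "aaaabbbbabaabaab", "aaaaab", "a", "a"]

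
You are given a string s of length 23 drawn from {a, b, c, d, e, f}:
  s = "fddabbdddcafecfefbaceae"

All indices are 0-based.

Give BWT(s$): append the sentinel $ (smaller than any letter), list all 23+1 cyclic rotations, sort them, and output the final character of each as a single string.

edbecfabdaeddfdbacffe$ac

rank  rotation                  last
    0  $fddabbdddcafecfefbaceae  e
    1  abbdddcafecfefbaceae$fdd  d
    2  aceae$fddabbdddcafecfefb  b
    3  ae$fddabbdddcafecfefbace  e
    4  afecfefbaceae$fddabbdddc  c
    5  baceae$fddabbdddcafecfef  f
    6  bbdddcafecfefbaceae$fdda  a
    7  bdddcafecfefbaceae$fddab  b
    8  cafecfefbaceae$fddabbddd  d
    9  ceae$fddabbdddcafecfefba  a
   10  cfefbaceae$fddabbdddcafe  e
   11  dabbdddcafecfefbaceae$fd  d
   12  dcafecfefbaceae$fddabbdd  d
   13  ddabbdddcafecfefbaceae$f  f
   14  ddcafecfefbaceae$fddabbd  d
   15  dddcafecfefbaceae$fddabb  b
   16  e$fddabbdddcafecfefbacea  a
   17  eae$fddabbdddcafecfefbac  c
   18  ecfefbaceae$fddabbdddcaf  f
   19  efbaceae$fddabbdddcafecf  f
   20  fbaceae$fddabbdddcafecfe  e
   21  fddabbdddcafecfefbaceae$  $
   22  fecfefbaceae$fddabbdddca  a
   23  fefbaceae$fddabbdddcafec  c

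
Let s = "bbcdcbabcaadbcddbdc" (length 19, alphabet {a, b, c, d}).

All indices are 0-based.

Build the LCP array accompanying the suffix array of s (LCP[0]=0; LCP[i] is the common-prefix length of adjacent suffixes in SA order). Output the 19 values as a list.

sorted suffixes:
  #0 SA[0]=9  'aadbcddbdc'
  #1 SA[1]=6  'abcaadbcddbdc'
  #2 SA[2]=10  'adbcddbdc'
  #3 SA[3]=5  'babcaadbcddbdc'
  #4 SA[4]=0  'bbcdcbabcaadbcddbdc'
  #5 SA[5]=7  'bcaadbcddbdc'
  #6 SA[6]=1  'bcdcbabcaadbcddbdc'
  #7 SA[7]=12  'bcddbdc'
  #8 SA[8]=16  'bdc'
  #9 SA[9]=18  'c'
  #10 SA[10]=8  'caadbcddbdc'
  #11 SA[11]=4  'cbabcaadbcddbdc'
  #12 SA[12]=2  'cdcbabcaadbcddbdc'
  #13 SA[13]=13  'cddbdc'
  #14 SA[14]=11  'dbcddbdc'
  #15 SA[15]=15  'dbdc'
  #16 SA[16]=17  'dc'
  #17 SA[17]=3  'dcbabcaadbcddbdc'
  #18 SA[18]=14  'ddbdc'

SA = [9, 6, 10, 5, 0, 7, 1, 12, 16, 18, 8, 4, 2, 13, 11, 15, 17, 3, 14]
i: (SA[i-1],SA[i]) lcp shared
  1: (9,6) 1 'a'
  2: (6,10) 1 'a'
  3: (10,5) 0 ''
  4: (5,0) 1 'b'
  5: (0,7) 1 'b'
  6: (7,1) 2 'bc'
  7: (1,12) 3 'bcd'
  8: (12,16) 1 'b'
  9: (16,18) 0 ''
  10: (18,8) 1 'c'
  11: (8,4) 1 'c'
  12: (4,2) 1 'c'
  13: (2,13) 2 'cd'
  14: (13,11) 0 ''
  15: (11,15) 2 'db'
  16: (15,17) 1 'd'
  17: (17,3) 2 'dc'
  18: (3,14) 1 'd'

[0, 1, 1, 0, 1, 1, 2, 3, 1, 0, 1, 1, 1, 2, 0, 2, 1, 2, 1]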